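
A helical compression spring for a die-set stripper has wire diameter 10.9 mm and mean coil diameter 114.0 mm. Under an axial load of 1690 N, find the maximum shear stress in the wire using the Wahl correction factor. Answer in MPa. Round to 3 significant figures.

431 MPa

Spring index C = D/d = 114.0/10.9 = 10.4587
K_W = (4C−1)/(4C−4) + 0.615/C = 40.835/37.835 + 0.0588 = 1.1381
τ₀ = 8FD/(πd³) = 8·1690·114.0/(π·10.9³) = 1.54128e+06/4068.5 = 378.84 MPa
τ_max = K·τ₀ = 1.1381 × 378.84 = 431.15 MPa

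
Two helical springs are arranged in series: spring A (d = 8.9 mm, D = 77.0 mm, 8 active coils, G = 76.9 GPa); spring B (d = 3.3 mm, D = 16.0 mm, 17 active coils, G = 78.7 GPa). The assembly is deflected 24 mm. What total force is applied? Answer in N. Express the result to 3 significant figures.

200 N

k_A = Gd⁴/(8D³N_a) = (76.9×10³)(8.9⁴)/(8·77.0³·8) = 16.513 N/mm
k_B = Gd⁴/(8D³N_a) = (78.7×10³)(3.3⁴)/(8·16.0³·17) = 16.755 N/mm
Series: 1/k_eq = 1/16.513 + 1/16.755 = 0.12024; k_eq = 8.3165 N/mm
F = k_eq·δ = 8.3165·24 = 199.6 N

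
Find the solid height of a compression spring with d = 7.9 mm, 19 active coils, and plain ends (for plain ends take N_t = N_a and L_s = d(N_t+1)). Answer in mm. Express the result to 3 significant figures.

158 mm

plain ends: N_t = N_a = 19
L_s = d·(N_t+1) = 7.9 × 20 = 158 mm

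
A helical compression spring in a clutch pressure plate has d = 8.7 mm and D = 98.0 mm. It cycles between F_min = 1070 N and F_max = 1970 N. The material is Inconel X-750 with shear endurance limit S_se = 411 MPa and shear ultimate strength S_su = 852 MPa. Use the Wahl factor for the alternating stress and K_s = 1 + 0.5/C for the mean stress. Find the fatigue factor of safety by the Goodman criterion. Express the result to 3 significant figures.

C = D/d = 98.0/8.7 = 11.2644; K_W = (4C−1)/(4C−4)+0.615/C = 1.1277; K_s = 1+0.5/C = 1.0444
F_a = (F_max−F_min)/2 = 450 N; F_m = (F_max+F_min)/2 = 1520 N
τ_a = K_W·8F_aD/(πd³) = 1.1277 × 170.54 = 192.31 MPa
τ_m = K_s·8F_mD/(πd³) = 1.0444 × 576.04 = 601.61 MPa
Goodman: 1/n_f = τ_a/S_se + τ_m/S_su = 192.31/411 + 601.61/852 = 0.46791 + 0.70611 = 1.174
n_f = 1/1.174 = 0.8518

0.852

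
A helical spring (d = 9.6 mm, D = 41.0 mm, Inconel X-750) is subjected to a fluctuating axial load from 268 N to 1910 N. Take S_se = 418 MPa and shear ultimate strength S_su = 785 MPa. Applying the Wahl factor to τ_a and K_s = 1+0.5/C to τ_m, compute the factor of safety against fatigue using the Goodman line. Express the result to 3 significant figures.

C = D/d = 41.0/9.6 = 4.2708; K_W = (4C−1)/(4C−4)+0.615/C = 1.3733; K_s = 1+0.5/C = 1.1171
F_a = (F_max−F_min)/2 = 821 N; F_m = (F_max+F_min)/2 = 1089 N
τ_a = K_W·8F_aD/(πd³) = 1.3733 × 96.884 = 133.05 MPa
τ_m = K_s·8F_mD/(πd³) = 1.1171 × 128.51 = 143.56 MPa
Goodman: 1/n_f = τ_a/S_se + τ_m/S_su = 133.05/418 + 143.56/785 = 0.31830 + 0.18287 = 0.50118
n_f = 1/0.50118 = 1.995

2.00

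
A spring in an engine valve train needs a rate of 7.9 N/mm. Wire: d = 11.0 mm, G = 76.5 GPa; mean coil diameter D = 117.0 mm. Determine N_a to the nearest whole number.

11

N_a = Gd⁴/(8D³k) = (76.5×10³ × 11.0⁴)/(8 × 117.0³ × 7.9)
    = 1.12004e+09 / 1.01222e+08 = 11.07 → 11 coils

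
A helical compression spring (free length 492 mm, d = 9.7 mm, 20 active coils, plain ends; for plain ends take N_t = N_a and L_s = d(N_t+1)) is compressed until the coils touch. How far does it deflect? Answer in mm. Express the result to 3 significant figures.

N_t = 20; L_s = 9.7·21 = 203.7 mm
δ_solid = L₀ − L_s = 492 − 203.7 = 288.3 mm

288 mm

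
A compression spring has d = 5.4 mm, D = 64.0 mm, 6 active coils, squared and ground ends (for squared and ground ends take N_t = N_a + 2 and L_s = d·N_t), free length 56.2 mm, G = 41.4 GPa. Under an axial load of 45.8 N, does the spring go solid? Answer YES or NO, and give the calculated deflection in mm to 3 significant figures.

k = Gd⁴/(8D³N_a) = (41.4×10³)(5.4⁴)/(8·64.0³·6) = 2.7977 N/mm
N_t = 8; L_s = 5.4·8 = 43.2 mm; δ_solid = L₀ − L_s = 56.2 − 43.2 = 13 mm
δ = F/k = 45.8/2.7977 = 16.371 mm
δ ≥ δ_solid → spring goes solid

YES, δ = 16.4 mm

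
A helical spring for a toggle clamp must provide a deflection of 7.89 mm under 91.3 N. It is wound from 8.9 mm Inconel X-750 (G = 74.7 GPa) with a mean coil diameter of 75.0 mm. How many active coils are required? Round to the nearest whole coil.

12

Required rate k = F/δ = 91.3/7.89 = 11.572 N/mm
N_a = Gd⁴/(8D³k) = (74.7×10³ × 8.9⁴)/(8 × 75.0³ × 11.572)
    = 4.68685e+08 / 3.90542e+07 = 12 → 12 coils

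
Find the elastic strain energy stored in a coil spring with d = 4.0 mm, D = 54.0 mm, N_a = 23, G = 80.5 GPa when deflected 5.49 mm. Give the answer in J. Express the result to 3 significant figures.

0.0107 J

k = Gd⁴/(8D³N_a) = (80.5×10³)(4.0⁴)/(8·54.0³·23) = 0.71127 N/mm
U = ½kδ² = 0.5 × 0.71127 × 5.49² = 10.719 N·mm = 0.010719 J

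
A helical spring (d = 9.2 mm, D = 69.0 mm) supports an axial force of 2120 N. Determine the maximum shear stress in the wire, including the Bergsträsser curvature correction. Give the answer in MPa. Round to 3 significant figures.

Spring index C = D/d = 69.0/9.2 = 7.5000
K_B = (4C+2)/(4C−3) = 32.000/27.000 = 1.1852
τ₀ = 8FD/(πd³) = 8·2120·69.0/(π·9.2³) = 1.17024e+06/2446.3 = 478.37 MPa
τ_max = K·τ₀ = 1.1852 × 478.37 = 566.95 MPa

567 MPa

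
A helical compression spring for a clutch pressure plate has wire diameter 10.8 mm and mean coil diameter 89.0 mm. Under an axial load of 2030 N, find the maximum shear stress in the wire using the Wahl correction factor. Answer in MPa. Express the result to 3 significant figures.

430 MPa

Spring index C = D/d = 89.0/10.8 = 8.2407
K_W = (4C−1)/(4C−4) + 0.615/C = 31.963/28.963 + 0.0746 = 1.1782
τ₀ = 8FD/(πd³) = 8·2030·89.0/(π·10.8³) = 1.44536e+06/3957.5 = 365.22 MPa
τ_max = K·τ₀ = 1.1782 × 365.22 = 430.31 MPa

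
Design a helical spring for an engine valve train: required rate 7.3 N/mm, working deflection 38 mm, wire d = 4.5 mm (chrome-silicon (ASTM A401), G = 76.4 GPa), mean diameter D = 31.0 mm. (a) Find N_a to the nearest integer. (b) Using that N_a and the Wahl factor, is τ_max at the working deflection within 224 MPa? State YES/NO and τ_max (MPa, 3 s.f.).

(a) 18 coils; (b) NO, τ_max = 292 MPa

N_a = Gd⁴/(8D³k) = (76.4×10³)(4.5⁴)/(8·31.0³·7.3) = 18.01 → N_a = 18
Actual rate k = Gd⁴/(8D³·18) = 7.3029 N/mm
Working load F = kδ = 7.3029·38 = 277.51 N
C = 31.0/4.5 = 6.8889; K_W = (4C−1)/(4C−4)+0.615/C = 1.2166
τ_max = K_W·8FD/(πd³) = 1.2166·240.41 = 292.48 MPa
τ_max > 224 MPa → exceeds allowable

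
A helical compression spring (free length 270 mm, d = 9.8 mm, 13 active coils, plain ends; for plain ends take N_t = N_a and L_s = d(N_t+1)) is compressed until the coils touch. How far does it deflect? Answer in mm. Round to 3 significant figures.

133 mm

N_t = 13; L_s = 9.8·14 = 137.2 mm
δ_solid = L₀ − L_s = 270 − 137.2 = 132.8 mm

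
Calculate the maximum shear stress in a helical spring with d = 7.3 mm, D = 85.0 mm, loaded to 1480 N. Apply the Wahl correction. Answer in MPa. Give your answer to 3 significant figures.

Spring index C = D/d = 85.0/7.3 = 11.6438
K_W = (4C−1)/(4C−4) + 0.615/C = 45.575/42.575 + 0.0528 = 1.1233
τ₀ = 8FD/(πd³) = 8·1480·85.0/(π·7.3³) = 1.0064e+06/1222.1 = 823.48 MPa
τ_max = K·τ₀ = 1.1233 × 823.48 = 925 MPa

925 MPa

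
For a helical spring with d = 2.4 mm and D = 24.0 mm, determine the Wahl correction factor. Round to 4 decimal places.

1.1448

C = D/d = 24.0/2.4 = 10.0000
K_W = (4C−1)/(4C−4) + 0.615/C = 39.000/36.000 + 0.0615 = 1.1448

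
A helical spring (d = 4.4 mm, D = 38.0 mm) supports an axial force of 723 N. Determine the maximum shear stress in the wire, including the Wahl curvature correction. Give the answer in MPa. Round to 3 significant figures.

960 MPa

Spring index C = D/d = 38.0/4.4 = 8.6364
K_W = (4C−1)/(4C−4) + 0.615/C = 33.545/30.545 + 0.0712 = 1.1694
τ₀ = 8FD/(πd³) = 8·723·38.0/(π·4.4³) = 219792/267.61 = 821.3 MPa
τ_max = K·τ₀ = 1.1694 × 821.3 = 960.45 MPa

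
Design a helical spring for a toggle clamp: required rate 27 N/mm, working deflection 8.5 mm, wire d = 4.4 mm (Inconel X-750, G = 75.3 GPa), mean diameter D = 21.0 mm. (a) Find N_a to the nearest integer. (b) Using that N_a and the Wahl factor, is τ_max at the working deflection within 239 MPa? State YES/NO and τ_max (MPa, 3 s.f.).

(a) 14 coils; (b) YES, τ_max = 193 MPa

N_a = Gd⁴/(8D³k) = (75.3×10³)(4.4⁴)/(8·21.0³·27) = 14.11 → N_a = 14
Actual rate k = Gd⁴/(8D³·14) = 27.21 N/mm
Working load F = kδ = 27.21·8.5 = 231.29 N
C = 21.0/4.4 = 4.7727; K_W = (4C−1)/(4C−4)+0.615/C = 1.3277
τ_max = K_W·8FD/(πd³) = 1.3277·145.19 = 192.77 MPa
τ_max ≤ 239 MPa → acceptable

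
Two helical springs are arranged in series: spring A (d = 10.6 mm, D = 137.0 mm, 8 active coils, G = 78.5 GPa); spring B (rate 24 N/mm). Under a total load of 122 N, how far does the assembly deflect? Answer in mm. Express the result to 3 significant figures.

25.3 mm

k_A = Gd⁴/(8D³N_a) = (78.5×10³)(10.6⁴)/(8·137.0³·8) = 6.0221 N/mm
Series: 1/k_eq = 1/6.0221 + 1/24 = 0.20772; k_eq = 4.8142 N/mm
δ = F/k_eq = 122/4.8142 = 25.342 mm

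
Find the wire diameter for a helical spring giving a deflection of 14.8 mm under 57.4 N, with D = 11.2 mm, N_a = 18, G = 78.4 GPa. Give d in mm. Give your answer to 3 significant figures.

Required rate k = F/δ = 57.4/14.8 = 3.8784 N/mm
d = (8D³N_a·k / G)^(1/4) = (8·11.2³·18·3.8784 / (78.4×10³))^0.25
  = (10.008)^0.25 = 1.7786 mm

1.78 mm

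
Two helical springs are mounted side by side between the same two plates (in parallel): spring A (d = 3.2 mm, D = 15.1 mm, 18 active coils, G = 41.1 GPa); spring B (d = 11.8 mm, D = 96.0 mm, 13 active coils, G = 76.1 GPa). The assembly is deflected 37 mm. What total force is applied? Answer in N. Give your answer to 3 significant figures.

k_A = Gd⁴/(8D³N_a) = (41.1×10³)(3.2⁴)/(8·15.1³·18) = 8.6926 N/mm
k_B = Gd⁴/(8D³N_a) = (76.1×10³)(11.8⁴)/(8·96.0³·13) = 16.035 N/mm
Parallel: k_eq = 8.6926 + 16.035 = 24.727 N/mm
F = k_eq·δ = 24.727·37 = 914.92 N

915 N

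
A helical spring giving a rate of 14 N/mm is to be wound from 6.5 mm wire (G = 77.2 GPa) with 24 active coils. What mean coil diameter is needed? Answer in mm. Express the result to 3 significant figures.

D = (Gd⁴/(8N_a·k))^(1/3) = (77.2×10³·6.5⁴/(8·24·14))^(1/3)
  = (51267.4)^(1/3) = 37.1490 mm

37.1 mm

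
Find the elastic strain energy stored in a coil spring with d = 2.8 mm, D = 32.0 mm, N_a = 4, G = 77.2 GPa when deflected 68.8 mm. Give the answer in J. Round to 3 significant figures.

k = Gd⁴/(8D³N_a) = (77.2×10³)(2.8⁴)/(8·32.0³·4) = 4.5253 N/mm
U = ½kδ² = 0.5 × 4.5253 × 68.8² = 10710 N·mm = 10.71 J

10.7 J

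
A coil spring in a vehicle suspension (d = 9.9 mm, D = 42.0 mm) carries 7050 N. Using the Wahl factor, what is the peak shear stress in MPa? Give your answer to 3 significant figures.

1070 MPa

Spring index C = D/d = 42.0/9.9 = 4.2424
K_W = (4C−1)/(4C−4) + 0.615/C = 15.970/12.970 + 0.1450 = 1.3763
τ₀ = 8FD/(πd³) = 8·7050·42.0/(π·9.9³) = 2.3688e+06/3048.3 = 777.09 MPa
τ_max = K·τ₀ = 1.3763 × 777.09 = 1069.5 MPa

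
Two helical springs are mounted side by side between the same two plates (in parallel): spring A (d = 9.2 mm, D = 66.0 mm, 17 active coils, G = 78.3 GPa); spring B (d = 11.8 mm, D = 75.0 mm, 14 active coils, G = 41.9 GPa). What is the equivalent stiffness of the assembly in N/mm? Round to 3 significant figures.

31.5 N/mm

k_A = Gd⁴/(8D³N_a) = (78.3×10³)(9.2⁴)/(8·66.0³·17) = 14.346 N/mm
k_B = Gd⁴/(8D³N_a) = (41.9×10³)(11.8⁴)/(8·75.0³·14) = 17.193 N/mm
Parallel: k_eq = 14.346 + 17.193 = 31.539 N/mm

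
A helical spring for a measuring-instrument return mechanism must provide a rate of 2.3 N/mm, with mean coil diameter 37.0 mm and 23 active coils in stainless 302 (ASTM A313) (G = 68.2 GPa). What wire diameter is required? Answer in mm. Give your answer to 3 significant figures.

4.21 mm

d = (8D³N_a·k / G)^(1/4) = (8·37.0³·23·2.3 / (68.2×10³))^0.25
  = (314.32)^0.25 = 4.2106 mm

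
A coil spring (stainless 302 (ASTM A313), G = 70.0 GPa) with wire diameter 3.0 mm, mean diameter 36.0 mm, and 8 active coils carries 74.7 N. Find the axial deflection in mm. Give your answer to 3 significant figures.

39.3 mm

k = Gd⁴/(8D³N_a) = (70.0×10³)(3.0⁴)/(8·36.0³·8) = 1.8989 N/mm
δ = F/k = 74.7 / 1.8989 = 39.339 mm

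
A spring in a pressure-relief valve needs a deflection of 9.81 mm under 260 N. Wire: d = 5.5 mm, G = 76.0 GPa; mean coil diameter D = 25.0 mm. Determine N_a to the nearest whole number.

21

Required rate k = F/δ = 260/9.81 = 26.504 N/mm
N_a = Gd⁴/(8D³k) = (76.0×10³ × 5.5⁴)/(8 × 25.0³ × 26.504)
    = 6.95448e+07 / 3.31295e+06 = 20.99 → 21 coils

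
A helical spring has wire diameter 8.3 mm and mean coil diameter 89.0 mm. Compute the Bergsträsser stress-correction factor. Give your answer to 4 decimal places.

1.1253

C = D/d = 89.0/8.3 = 10.7229
K_B = (4C+2)/(4C−3) = 44.892/39.892 = 1.1253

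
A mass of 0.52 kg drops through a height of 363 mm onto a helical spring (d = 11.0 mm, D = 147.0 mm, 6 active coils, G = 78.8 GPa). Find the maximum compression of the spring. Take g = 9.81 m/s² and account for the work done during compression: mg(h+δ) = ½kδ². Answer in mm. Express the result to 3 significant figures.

k = Gd⁴/(8D³N_a) = (78.8×10³)(11.0⁴)/(8·147.0³·6) = 7.5667 N/mm
W = mg = 0.52 × 9.81 = 5.1012 N
½kδ² − Wδ − Wh = 0 → δ = (W + √(W² + 2kWh))/k
δ = (5.1012 + √(26.022 + 28022.9))/7.5667 = (5.1012 + 167.48)/7.5667 = 22.808 mm

22.8 mm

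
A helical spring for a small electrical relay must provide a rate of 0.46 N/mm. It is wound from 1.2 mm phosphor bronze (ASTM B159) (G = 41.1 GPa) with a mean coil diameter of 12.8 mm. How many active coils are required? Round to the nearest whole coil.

11

N_a = Gd⁴/(8D³k) = (41.1×10³ × 1.2⁴)/(8 × 12.8³ × 0.46)
    = 85225 / 7717.52 = 11.04 → 11 coils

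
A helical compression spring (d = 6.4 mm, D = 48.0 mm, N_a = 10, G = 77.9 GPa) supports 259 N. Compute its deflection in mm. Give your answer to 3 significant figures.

k = Gd⁴/(8D³N_a) = (77.9×10³)(6.4⁴)/(8·48.0³·10) = 14.772 N/mm
δ = F/k = 259 / 14.772 = 17.533 mm

17.5 mm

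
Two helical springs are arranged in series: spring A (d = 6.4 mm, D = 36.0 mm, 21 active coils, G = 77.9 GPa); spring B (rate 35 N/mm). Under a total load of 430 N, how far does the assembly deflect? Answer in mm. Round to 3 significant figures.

38.1 mm

k_A = Gd⁴/(8D³N_a) = (77.9×10³)(6.4⁴)/(8·36.0³·21) = 16.674 N/mm
Series: 1/k_eq = 1/16.674 + 1/35 = 0.088545; k_eq = 11.294 N/mm
δ = F/k_eq = 430/11.294 = 38.074 mm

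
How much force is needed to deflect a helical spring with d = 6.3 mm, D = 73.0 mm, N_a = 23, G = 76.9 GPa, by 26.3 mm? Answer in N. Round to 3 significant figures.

k = Gd⁴/(8D³N_a) = (76.9×10³)(6.3⁴)/(8·73.0³·23) = 1.6924 N/mm
F = k·δ = 1.6924 × 26.3 = 44.51 N

44.5 N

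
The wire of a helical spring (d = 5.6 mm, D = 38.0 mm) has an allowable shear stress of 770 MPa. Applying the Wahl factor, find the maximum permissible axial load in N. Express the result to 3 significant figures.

C = D/d = 38.0/5.6 = 6.7857
K_W = (4C−1)/(4C−4) + 0.615/C = 26.143/23.143 + 0.0906 = 1.2203
τ_max = K·8FD/(πd³) → F_max = τ_allow·πd³/(8DK)
F_max = 770·π·5.6³/(8·38.0·1.2203) = 4.2482e+05/370.96 = 1145.2 N

1150 N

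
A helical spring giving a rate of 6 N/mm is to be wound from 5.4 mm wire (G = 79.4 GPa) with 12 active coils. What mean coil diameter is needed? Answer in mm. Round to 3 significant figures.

48.9 mm

D = (Gd⁴/(8N_a·k))^(1/3) = (79.4×10³·5.4⁴/(8·12·6))^(1/3)
  = (117212)^(1/3) = 48.9393 mm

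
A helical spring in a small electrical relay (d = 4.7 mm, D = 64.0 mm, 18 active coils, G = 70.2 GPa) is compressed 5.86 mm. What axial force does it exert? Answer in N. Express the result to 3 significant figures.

5.32 N

k = Gd⁴/(8D³N_a) = (70.2×10³)(4.7⁴)/(8·64.0³·18) = 0.90746 N/mm
F = k·δ = 0.90746 × 5.86 = 5.3177 N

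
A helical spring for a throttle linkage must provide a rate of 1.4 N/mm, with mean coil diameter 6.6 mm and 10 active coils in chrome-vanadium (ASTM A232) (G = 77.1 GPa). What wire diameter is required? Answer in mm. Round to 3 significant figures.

d = (8D³N_a·k / G)^(1/4) = (8·6.6³·10·1.4 / (77.1×10³))^0.25
  = (0.41763)^0.25 = 0.8039 mm

0.804 mm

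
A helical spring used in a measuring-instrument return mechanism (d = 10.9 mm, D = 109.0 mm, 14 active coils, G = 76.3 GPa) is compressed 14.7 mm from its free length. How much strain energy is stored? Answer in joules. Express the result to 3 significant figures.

0.802 J

k = Gd⁴/(8D³N_a) = (76.3×10³)(10.9⁴)/(8·109.0³·14) = 7.4256 N/mm
U = ½kδ² = 0.5 × 7.4256 × 14.7² = 802.3 N·mm = 0.8023 J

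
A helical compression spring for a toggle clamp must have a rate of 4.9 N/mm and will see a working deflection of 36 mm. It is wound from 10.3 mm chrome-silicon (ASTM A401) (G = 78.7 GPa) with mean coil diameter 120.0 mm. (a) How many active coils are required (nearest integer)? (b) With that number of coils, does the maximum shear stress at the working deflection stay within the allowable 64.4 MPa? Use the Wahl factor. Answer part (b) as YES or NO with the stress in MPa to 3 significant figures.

N_a = Gd⁴/(8D³k) = (78.7×10³)(10.3⁴)/(8·120.0³·4.9) = 13.08 → N_a = 13
Actual rate k = Gd⁴/(8D³·13) = 4.9289 N/mm
Working load F = kδ = 4.9289·36 = 177.44 N
C = 120.0/10.3 = 11.6505; K_W = (4C−1)/(4C−4)+0.615/C = 1.1232
τ_max = K_W·8FD/(πd³) = 1.1232·49.62 = 55.734 MPa
τ_max ≤ 64.4 MPa → acceptable

(a) 13 coils; (b) YES, τ_max = 55.7 MPa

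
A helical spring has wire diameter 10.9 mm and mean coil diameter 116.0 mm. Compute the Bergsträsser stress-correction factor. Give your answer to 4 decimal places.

1.1264

C = D/d = 116.0/10.9 = 10.6422
K_B = (4C+2)/(4C−3) = 44.569/39.569 = 1.1264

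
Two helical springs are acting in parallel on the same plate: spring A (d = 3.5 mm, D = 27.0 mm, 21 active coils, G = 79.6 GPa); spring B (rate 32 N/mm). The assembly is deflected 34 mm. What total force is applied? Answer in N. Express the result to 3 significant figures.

k_A = Gd⁴/(8D³N_a) = (79.6×10³)(3.5⁴)/(8·27.0³·21) = 3.6123 N/mm
Parallel: k_eq = 3.6123 + 32 = 35.612 N/mm
F = k_eq·δ = 35.612·34 = 1210.8 N

1210 N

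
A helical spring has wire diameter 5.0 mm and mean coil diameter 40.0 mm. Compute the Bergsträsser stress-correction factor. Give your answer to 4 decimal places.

C = D/d = 40.0/5.0 = 8.0000
K_B = (4C+2)/(4C−3) = 34.000/29.000 = 1.1724

1.1724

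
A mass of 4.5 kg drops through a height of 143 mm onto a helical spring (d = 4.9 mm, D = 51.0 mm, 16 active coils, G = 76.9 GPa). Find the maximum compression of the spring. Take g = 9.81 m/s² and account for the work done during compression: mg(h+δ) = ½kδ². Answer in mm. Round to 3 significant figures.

k = Gd⁴/(8D³N_a) = (76.9×10³)(4.9⁴)/(8·51.0³·16) = 2.6109 N/mm
W = mg = 4.5 × 9.81 = 44.145 N
½kδ² − Wδ − Wh = 0 → δ = (W + √(W² + 2kWh))/k
δ = (44.145 + √(1948.8 + 32963.8))/2.6109 = (44.145 + 186.85)/2.6109 = 88.473 mm

88.5 mm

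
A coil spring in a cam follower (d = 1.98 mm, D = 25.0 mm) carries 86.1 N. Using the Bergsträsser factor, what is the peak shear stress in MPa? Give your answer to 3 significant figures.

Spring index C = D/d = 25.0/1.98 = 12.6263
K_B = (4C+2)/(4C−3) = 52.505/47.505 = 1.1053
τ₀ = 8FD/(πd³) = 8·86.1·25.0/(π·1.98³) = 17220/24.386 = 706.13 MPa
τ_max = K·τ₀ = 1.1053 × 706.13 = 780.46 MPa

780 MPa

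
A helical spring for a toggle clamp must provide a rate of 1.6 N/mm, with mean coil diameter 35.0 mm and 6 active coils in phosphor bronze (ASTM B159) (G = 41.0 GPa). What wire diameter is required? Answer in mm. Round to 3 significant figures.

2.99 mm

d = (8D³N_a·k / G)^(1/4) = (8·35.0³·6·1.6 / (41.0×10³))^0.25
  = (80.312)^0.25 = 2.9936 mm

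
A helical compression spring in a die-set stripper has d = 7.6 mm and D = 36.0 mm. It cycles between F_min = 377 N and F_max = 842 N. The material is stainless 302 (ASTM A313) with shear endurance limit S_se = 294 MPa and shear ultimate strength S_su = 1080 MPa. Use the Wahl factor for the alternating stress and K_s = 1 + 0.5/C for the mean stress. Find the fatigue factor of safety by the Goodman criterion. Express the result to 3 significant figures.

C = D/d = 36.0/7.6 = 4.7368; K_W = (4C−1)/(4C−4)+0.615/C = 1.3305; K_s = 1+0.5/C = 1.1056
F_a = (F_max−F_min)/2 = 232.5 N; F_m = (F_max+F_min)/2 = 609.5 N
τ_a = K_W·8F_aD/(πd³) = 1.3305 × 48.554 = 64.603 MPa
τ_m = K_s·8F_mD/(πd³) = 1.1056 × 127.28 = 140.72 MPa
Goodman: 1/n_f = τ_a/S_se + τ_m/S_su = 64.603/294 + 140.72/1080 = 0.21974 + 0.13030 = 0.35003
n_f = 1/0.35003 = 2.857

2.86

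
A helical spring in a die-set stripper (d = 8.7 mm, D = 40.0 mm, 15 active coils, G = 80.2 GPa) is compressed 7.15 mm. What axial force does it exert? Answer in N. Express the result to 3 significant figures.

428 N

k = Gd⁴/(8D³N_a) = (80.2×10³)(8.7⁴)/(8·40.0³·15) = 59.826 N/mm
F = k·δ = 59.826 × 7.15 = 427.76 N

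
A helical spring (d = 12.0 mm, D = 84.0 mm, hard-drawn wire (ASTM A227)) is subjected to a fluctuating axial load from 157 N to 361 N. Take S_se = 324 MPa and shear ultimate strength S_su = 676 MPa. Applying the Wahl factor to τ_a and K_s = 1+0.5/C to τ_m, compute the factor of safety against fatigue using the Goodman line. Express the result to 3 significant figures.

10.2

C = D/d = 84.0/12.0 = 7.0000; K_W = (4C−1)/(4C−4)+0.615/C = 1.2129; K_s = 1+0.5/C = 1.0714
F_a = (F_max−F_min)/2 = 102 N; F_m = (F_max+F_min)/2 = 259 N
τ_a = K_W·8F_aD/(πd³) = 1.2129 × 12.626 = 15.314 MPa
τ_m = K_s·8F_mD/(πd³) = 1.0714 × 32.061 = 34.351 MPa
Goodman: 1/n_f = τ_a/S_se + τ_m/S_su = 15.314/324 + 34.351/676 = 0.04727 + 0.05082 = 0.09808
n_f = 1/0.09808 = 10.2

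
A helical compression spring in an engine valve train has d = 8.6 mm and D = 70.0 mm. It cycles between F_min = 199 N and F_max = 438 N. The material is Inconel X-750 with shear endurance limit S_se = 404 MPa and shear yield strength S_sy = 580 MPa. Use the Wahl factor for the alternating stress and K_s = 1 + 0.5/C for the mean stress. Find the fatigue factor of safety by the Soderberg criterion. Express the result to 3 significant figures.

C = D/d = 70.0/8.6 = 8.1395; K_W = (4C−1)/(4C−4)+0.615/C = 1.1806; K_s = 1+0.5/C = 1.0614
F_a = (F_max−F_min)/2 = 119.5 N; F_m = (F_max+F_min)/2 = 318.5 N
τ_a = K_W·8F_aD/(πd³) = 1.1806 × 33.49 = 39.538 MPa
τ_m = K_s·8F_mD/(πd³) = 1.0614 × 89.259 = 94.742 MPa
Soderberg: 1/n_f = τ_a/S_se + τ_m/S_sy = 39.538/404 + 94.742/580 = 0.09787 + 0.16335 = 0.26122
n_f = 1/0.26122 = 3.828

3.83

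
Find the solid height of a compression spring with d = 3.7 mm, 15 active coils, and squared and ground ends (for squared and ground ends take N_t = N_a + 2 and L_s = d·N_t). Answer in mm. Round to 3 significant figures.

squared and ground ends: N_t = N_a + 2 = 15 + 2 = 17
L_s = d·N_t = 3.7 × 17 = 62.9 mm

62.9 mm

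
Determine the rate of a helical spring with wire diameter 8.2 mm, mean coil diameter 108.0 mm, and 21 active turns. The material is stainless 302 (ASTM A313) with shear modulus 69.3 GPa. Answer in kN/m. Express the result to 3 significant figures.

1.48 kN/m

k = Gd⁴/(8D³N_a) = (69.3×10³ × 8.2⁴) / (8 × 108.0³ × 21)
  = 3.1332e+08 / 2.11632e+08 = 1.4805 N/mm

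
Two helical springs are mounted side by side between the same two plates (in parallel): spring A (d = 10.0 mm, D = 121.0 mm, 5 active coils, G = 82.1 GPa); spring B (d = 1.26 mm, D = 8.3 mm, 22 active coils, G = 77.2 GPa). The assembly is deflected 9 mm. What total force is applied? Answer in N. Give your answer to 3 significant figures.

k_A = Gd⁴/(8D³N_a) = (82.1×10³)(10.0⁴)/(8·121.0³·5) = 11.586 N/mm
k_B = Gd⁴/(8D³N_a) = (77.2×10³)(1.26⁴)/(8·8.3³·22) = 1.9335 N/mm
Parallel: k_eq = 11.586 + 1.9335 = 13.519 N/mm
F = k_eq·δ = 13.519·9 = 121.67 N

122 N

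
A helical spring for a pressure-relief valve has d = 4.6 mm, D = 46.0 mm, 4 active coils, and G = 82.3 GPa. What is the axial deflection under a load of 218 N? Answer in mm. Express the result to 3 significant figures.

k = Gd⁴/(8D³N_a) = (82.3×10³)(4.6⁴)/(8·46.0³·4) = 11.831 N/mm
δ = F/k = 218 / 11.831 = 18.427 mm

18.4 mm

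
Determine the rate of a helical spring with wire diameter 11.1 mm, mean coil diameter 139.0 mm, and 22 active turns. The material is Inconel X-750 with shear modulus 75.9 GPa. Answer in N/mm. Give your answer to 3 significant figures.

2.44 N/mm

k = Gd⁴/(8D³N_a) = (75.9×10³ × 11.1⁴) / (8 × 139.0³ × 22)
  = 1.15222e+09 / 4.72669e+08 = 2.4377 N/mm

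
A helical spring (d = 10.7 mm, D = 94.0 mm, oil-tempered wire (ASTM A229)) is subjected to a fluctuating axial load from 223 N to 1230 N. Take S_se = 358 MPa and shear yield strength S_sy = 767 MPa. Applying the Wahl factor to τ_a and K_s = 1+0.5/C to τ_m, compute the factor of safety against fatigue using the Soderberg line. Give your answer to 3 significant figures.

1.94

C = D/d = 94.0/10.7 = 8.7850; K_W = (4C−1)/(4C−4)+0.615/C = 1.1663; K_s = 1+0.5/C = 1.0569
F_a = (F_max−F_min)/2 = 503.5 N; F_m = (F_max+F_min)/2 = 726.5 N
τ_a = K_W·8F_aD/(πd³) = 1.1663 × 98.382 = 114.75 MPa
τ_m = K_s·8F_mD/(πd³) = 1.0569 × 141.96 = 150.03 MPa
Soderberg: 1/n_f = τ_a/S_se + τ_m/S_sy = 114.75/358 + 150.03/767 = 0.32052 + 0.19561 = 0.51614
n_f = 1/0.51614 = 1.937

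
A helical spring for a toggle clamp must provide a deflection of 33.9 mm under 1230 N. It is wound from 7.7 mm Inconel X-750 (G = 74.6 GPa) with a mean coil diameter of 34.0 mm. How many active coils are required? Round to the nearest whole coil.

23

Required rate k = F/δ = 1230/33.9 = 36.283 N/mm
N_a = Gd⁴/(8D³k) = (74.6×10³ × 7.7⁴)/(8 × 34.0³ × 36.283)
    = 2.62242e+08 / 1.14086e+07 = 22.99 → 23 coils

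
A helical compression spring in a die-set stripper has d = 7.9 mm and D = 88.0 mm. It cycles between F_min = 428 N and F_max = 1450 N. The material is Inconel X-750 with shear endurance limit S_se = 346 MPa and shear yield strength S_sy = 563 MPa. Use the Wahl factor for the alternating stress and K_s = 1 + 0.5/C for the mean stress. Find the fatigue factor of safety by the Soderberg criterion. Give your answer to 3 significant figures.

0.645

C = D/d = 88.0/7.9 = 11.1392; K_W = (4C−1)/(4C−4)+0.615/C = 1.1292; K_s = 1+0.5/C = 1.0449
F_a = (F_max−F_min)/2 = 511 N; F_m = (F_max+F_min)/2 = 939 N
τ_a = K_W·8F_aD/(πd³) = 1.1292 × 232.25 = 262.26 MPa
τ_m = K_s·8F_mD/(πd³) = 1.0449 × 426.78 = 445.94 MPa
Soderberg: 1/n_f = τ_a/S_se + τ_m/S_sy = 262.26/346 + 445.94/563 = 0.75797 + 0.79208 = 1.55
n_f = 1/1.55 = 0.6451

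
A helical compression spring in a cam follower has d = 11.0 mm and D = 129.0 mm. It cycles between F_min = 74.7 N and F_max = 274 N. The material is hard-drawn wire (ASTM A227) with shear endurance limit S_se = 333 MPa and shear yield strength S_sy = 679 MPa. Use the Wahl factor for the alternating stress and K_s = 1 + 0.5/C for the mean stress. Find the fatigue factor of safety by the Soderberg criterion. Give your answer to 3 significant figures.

C = D/d = 129.0/11.0 = 11.7273; K_W = (4C−1)/(4C−4)+0.615/C = 1.1224; K_s = 1+0.5/C = 1.0426
F_a = (F_max−F_min)/2 = 99.65 N; F_m = (F_max+F_min)/2 = 174.35 N
τ_a = K_W·8F_aD/(πd³) = 1.1224 × 24.594 = 27.603 MPa
τ_m = K_s·8F_mD/(πd³) = 1.0426 × 43.03 = 44.865 MPa
Soderberg: 1/n_f = τ_a/S_se + τ_m/S_sy = 27.603/333 + 44.865/679 = 0.08289 + 0.06607 = 0.14897
n_f = 1/0.14897 = 6.713

6.71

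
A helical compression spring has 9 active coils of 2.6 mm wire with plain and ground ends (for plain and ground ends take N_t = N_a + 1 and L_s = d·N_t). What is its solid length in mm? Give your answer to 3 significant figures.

plain and ground ends: N_t = N_a + 1 = 9 + 1 = 10
L_s = d·N_t = 2.6 × 10 = 26 mm

26.0 mm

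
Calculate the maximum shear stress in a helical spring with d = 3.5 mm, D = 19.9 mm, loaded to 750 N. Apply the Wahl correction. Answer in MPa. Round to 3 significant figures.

Spring index C = D/d = 19.9/3.5 = 5.6857
K_W = (4C−1)/(4C−4) + 0.615/C = 21.743/18.743 + 0.1082 = 1.2682
τ₀ = 8FD/(πd³) = 8·750·19.9/(π·3.5³) = 119400/134.7 = 886.44 MPa
τ_max = K·τ₀ = 1.2682 × 886.44 = 1124.2 MPa

1120 MPa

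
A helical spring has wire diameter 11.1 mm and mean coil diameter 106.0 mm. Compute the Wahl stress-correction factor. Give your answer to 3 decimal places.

1.152

C = D/d = 106.0/11.1 = 9.5495
K_W = (4C−1)/(4C−4) + 0.615/C = 37.198/34.198 + 0.0644 = 1.1521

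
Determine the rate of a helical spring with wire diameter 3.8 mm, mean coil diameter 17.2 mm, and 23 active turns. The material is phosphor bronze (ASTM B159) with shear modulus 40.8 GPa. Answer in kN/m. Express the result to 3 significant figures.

k = Gd⁴/(8D³N_a) = (40.8×10³ × 3.8⁴) / (8 × 17.2³ × 23)
  = 8.50735e+06 / 936274 = 9.0864 N/mm

9.09 kN/m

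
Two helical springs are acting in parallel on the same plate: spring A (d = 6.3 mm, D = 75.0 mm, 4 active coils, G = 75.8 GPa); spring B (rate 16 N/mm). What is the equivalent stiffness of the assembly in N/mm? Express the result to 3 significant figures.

24.8 N/mm

k_A = Gd⁴/(8D³N_a) = (75.8×10³)(6.3⁴)/(8·75.0³·4) = 8.845 N/mm
Parallel: k_eq = 8.845 + 16 = 24.845 N/mm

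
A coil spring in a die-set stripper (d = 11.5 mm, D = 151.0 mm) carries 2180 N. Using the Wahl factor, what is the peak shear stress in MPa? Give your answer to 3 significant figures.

Spring index C = D/d = 151.0/11.5 = 13.1304
K_W = (4C−1)/(4C−4) + 0.615/C = 51.522/48.522 + 0.0468 = 1.1087
τ₀ = 8FD/(πd³) = 8·2180·151.0/(π·11.5³) = 2.63344e+06/4778 = 551.16 MPa
τ_max = K·τ₀ = 1.1087 × 551.16 = 611.06 MPa

611 MPa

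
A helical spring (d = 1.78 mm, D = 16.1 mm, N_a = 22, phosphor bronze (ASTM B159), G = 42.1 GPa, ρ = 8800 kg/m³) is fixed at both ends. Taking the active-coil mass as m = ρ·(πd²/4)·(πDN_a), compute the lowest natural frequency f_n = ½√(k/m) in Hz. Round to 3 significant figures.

k = Gd⁴/(8D³N_a) = (42.1×10³)(1.78⁴)/(8·16.1³·22) = 0.5754 N/mm = 575.4 N/m
Wire length L = πDN_a = π·16.1·22 = 1112.8 mm
m = ρ·(πd²/4)·L = 8800 × 2.4885×10⁻⁶ m² × 1.1128 m = 0.024368 kg
f_n = ½√(k/m) = 0.5·√(575.4/0.024368) = 0.5·√(23614) = 76.833 Hz

76.8 Hz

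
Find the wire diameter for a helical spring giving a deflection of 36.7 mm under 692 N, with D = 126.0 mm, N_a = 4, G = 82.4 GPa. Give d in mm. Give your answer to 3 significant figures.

Required rate k = F/δ = 692/36.7 = 18.856 N/mm
d = (8D³N_a·k / G)^(1/4) = (8·126.0³·4·18.856 / (82.4×10³))^0.25
  = (14648)^0.25 = 11.0013 mm

11.0 mm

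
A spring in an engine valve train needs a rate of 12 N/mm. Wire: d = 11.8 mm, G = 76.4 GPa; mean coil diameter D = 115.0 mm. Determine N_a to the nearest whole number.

10

N_a = Gd⁴/(8D³k) = (76.4×10³ × 11.8⁴)/(8 × 115.0³ × 12)
    = 1.48123e+09 / 1.46004e+08 = 10.15 → 10 coils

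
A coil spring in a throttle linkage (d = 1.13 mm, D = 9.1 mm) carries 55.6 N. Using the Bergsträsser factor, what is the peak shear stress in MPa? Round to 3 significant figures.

Spring index C = D/d = 9.1/1.13 = 8.0531
K_B = (4C+2)/(4C−3) = 34.212/29.212 = 1.1712
τ₀ = 8FD/(πd³) = 8·55.6·9.1/(π·1.13³) = 4047.68/4.533 = 892.94 MPa
τ_max = K·τ₀ = 1.1712 × 892.94 = 1045.8 MPa

1050 MPa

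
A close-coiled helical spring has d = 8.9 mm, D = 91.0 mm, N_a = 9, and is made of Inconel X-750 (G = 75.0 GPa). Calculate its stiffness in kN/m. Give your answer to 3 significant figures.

8.67 kN/m

k = Gd⁴/(8D³N_a) = (75.0×10³ × 8.9⁴) / (8 × 91.0³ × 9)
  = 4.70567e+08 / 5.42571e+07 = 8.6729 N/mm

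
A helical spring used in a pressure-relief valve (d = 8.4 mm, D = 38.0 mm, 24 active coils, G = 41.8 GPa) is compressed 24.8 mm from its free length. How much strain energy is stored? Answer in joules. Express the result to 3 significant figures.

k = Gd⁴/(8D³N_a) = (41.8×10³)(8.4⁴)/(8·38.0³·24) = 19.753 N/mm
U = ½kδ² = 0.5 × 19.753 × 24.8² = 6074.6 N·mm = 6.0746 J

6.07 J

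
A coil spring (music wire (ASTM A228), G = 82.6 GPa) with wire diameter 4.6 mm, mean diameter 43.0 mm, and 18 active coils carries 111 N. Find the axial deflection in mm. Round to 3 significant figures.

k = Gd⁴/(8D³N_a) = (82.6×10³)(4.6⁴)/(8·43.0³·18) = 3.2303 N/mm
δ = F/k = 111 / 3.2303 = 34.362 mm

34.4 mm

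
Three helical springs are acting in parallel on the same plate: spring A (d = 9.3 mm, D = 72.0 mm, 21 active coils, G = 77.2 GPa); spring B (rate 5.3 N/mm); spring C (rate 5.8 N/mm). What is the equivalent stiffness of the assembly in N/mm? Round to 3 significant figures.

20.3 N/mm

k_A = Gd⁴/(8D³N_a) = (77.2×10³)(9.3⁴)/(8·72.0³·21) = 9.2096 N/mm
Parallel: k_eq = 9.2096 + 5.3 + 5.8 = 20.31 N/mm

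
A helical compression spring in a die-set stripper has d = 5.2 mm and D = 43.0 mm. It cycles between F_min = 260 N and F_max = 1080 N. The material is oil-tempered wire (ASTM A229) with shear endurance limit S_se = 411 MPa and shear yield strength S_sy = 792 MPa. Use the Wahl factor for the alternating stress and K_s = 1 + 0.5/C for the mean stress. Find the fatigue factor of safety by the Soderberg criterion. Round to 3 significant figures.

0.620

C = D/d = 43.0/5.2 = 8.2692; K_W = (4C−1)/(4C−4)+0.615/C = 1.1775; K_s = 1+0.5/C = 1.0605
F_a = (F_max−F_min)/2 = 410 N; F_m = (F_max+F_min)/2 = 670 N
τ_a = K_W·8F_aD/(πd³) = 1.1775 × 319.29 = 375.98 MPa
τ_m = K_s·8F_mD/(πd³) = 1.0605 × 521.76 = 553.31 MPa
Soderberg: 1/n_f = τ_a/S_se + τ_m/S_sy = 375.98/411 + 553.31/792 = 0.91478 + 0.69863 = 1.6134
n_f = 1/1.6134 = 0.6198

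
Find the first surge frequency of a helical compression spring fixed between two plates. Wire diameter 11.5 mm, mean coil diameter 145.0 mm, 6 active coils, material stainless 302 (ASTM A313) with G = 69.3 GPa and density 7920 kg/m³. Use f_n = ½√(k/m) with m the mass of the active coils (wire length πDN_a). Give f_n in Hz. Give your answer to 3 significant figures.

k = Gd⁴/(8D³N_a) = (69.3×10³)(11.5⁴)/(8·145.0³·6) = 8.2828 N/mm = 8282.8 N/m
Wire length L = πDN_a = π·145.0·6 = 2733.2 mm
m = ρ·(πd²/4)·L = 7920 × 103.87×10⁻⁶ m² × 2.7332 m = 2.2484 kg
f_n = ½√(k/m) = 0.5·√(8282.8/2.2484) = 0.5·√(3683.8) = 30.347 Hz

30.3 Hz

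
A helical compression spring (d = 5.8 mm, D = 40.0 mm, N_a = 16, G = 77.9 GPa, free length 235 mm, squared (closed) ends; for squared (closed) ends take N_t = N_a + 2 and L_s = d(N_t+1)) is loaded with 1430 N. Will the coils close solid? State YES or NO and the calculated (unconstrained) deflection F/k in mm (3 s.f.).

k = Gd⁴/(8D³N_a) = (77.9×10³)(5.8⁴)/(8·40.0³·16) = 10.761 N/mm
N_t = 18; L_s = 5.8·19 = 110.2 mm; δ_solid = L₀ − L_s = 235 − 110.2 = 124.8 mm
δ = F/k = 1430/10.761 = 132.89 mm
δ ≥ δ_solid → spring goes solid

YES, δ = 133 mm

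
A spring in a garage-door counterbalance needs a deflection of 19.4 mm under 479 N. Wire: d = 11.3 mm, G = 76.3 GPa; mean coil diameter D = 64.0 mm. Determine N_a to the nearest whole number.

Required rate k = F/δ = 479/19.4 = 24.691 N/mm
N_a = Gd⁴/(8D³k) = (76.3×10³ × 11.3⁴)/(8 × 64.0³ × 24.691)
    = 1.24405e+09 / 5.17802e+07 = 24.03 → 24 coils

24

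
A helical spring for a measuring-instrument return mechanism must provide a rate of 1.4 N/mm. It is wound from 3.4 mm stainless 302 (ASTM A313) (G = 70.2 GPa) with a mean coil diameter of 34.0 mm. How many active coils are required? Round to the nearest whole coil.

21

N_a = Gd⁴/(8D³k) = (70.2×10³ × 3.4⁴)/(8 × 34.0³ × 1.4)
    = 9.38108e+06 / 440205 = 21.31 → 21 coils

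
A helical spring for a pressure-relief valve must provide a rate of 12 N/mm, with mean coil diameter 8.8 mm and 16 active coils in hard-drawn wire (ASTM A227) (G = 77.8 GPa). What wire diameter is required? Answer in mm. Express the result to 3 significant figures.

1.92 mm

d = (8D³N_a·k / G)^(1/4) = (8·8.8³·16·12 / (77.8×10³))^0.25
  = (13.454)^0.25 = 1.9152 mm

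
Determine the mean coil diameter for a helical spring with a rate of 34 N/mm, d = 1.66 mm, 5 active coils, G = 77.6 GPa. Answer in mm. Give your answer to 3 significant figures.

7.57 mm

D = (Gd⁴/(8N_a·k))^(1/3) = (77.6×10³·1.66⁴/(8·5·34))^(1/3)
  = (433.267)^(1/3) = 7.5669 mm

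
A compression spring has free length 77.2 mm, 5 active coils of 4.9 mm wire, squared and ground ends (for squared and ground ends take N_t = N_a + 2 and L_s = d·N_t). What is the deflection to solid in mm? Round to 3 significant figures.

N_t = 7; L_s = 4.9·7 = 34.3 mm
δ_solid = L₀ − L_s = 77.2 − 34.3 = 42.9 mm

42.9 mm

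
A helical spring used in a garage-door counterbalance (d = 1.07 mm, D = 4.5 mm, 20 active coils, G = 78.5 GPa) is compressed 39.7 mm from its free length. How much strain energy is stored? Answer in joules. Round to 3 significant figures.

5.56 J

k = Gd⁴/(8D³N_a) = (78.5×10³)(1.07⁴)/(8·4.5³·20) = 7.0574 N/mm
U = ½kδ² = 0.5 × 7.0574 × 39.7² = 5561.6 N·mm = 5.5616 J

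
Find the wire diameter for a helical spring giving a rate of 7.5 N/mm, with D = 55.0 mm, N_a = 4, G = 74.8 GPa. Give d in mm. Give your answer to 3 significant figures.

d = (8D³N_a·k / G)^(1/4) = (8·55.0³·4·7.5 / (74.8×10³))^0.25
  = (533.82)^0.25 = 4.8067 mm

4.81 mm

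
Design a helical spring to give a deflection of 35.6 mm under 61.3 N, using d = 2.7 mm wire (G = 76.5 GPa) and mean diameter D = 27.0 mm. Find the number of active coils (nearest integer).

Required rate k = F/δ = 61.3/35.6 = 1.7219 N/mm
N_a = Gd⁴/(8D³k) = (76.5×10³ × 2.7⁴)/(8 × 27.0³ × 1.7219)
    = 4.06552e+06 / 271139 = 14.99 → 15 coils

15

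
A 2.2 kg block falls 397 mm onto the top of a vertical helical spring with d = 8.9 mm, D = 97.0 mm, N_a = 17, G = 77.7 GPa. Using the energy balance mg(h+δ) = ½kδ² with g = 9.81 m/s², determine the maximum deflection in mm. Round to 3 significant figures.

71.8 mm

k = Gd⁴/(8D³N_a) = (77.7×10³)(8.9⁴)/(8·97.0³·17) = 3.9276 N/mm
W = mg = 2.2 × 9.81 = 21.582 N
½kδ² − Wδ − Wh = 0 → δ = (W + √(W² + 2kWh))/k
δ = (21.582 + √(465.78 + 67303.7))/3.9276 = (21.582 + 260.33)/3.9276 = 71.776 mm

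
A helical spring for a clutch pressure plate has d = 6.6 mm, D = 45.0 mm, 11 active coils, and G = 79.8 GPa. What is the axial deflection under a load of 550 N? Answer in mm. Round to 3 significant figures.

k = Gd⁴/(8D³N_a) = (79.8×10³)(6.6⁴)/(8·45.0³·11) = 18.882 N/mm
δ = F/k = 550 / 18.882 = 29.128 mm

29.1 mm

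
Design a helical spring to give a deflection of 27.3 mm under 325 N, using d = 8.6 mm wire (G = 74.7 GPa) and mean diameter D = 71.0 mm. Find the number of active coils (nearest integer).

12

Required rate k = F/δ = 325/27.3 = 11.905 N/mm
N_a = Gd⁴/(8D³k) = (74.7×10³ × 8.6⁴)/(8 × 71.0³ × 11.905)
    = 4.08615e+08 / 3.40868e+07 = 11.99 → 12 coils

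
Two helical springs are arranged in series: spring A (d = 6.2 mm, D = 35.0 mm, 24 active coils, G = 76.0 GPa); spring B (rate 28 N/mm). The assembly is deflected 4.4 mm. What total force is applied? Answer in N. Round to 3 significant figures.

40.4 N

k_A = Gd⁴/(8D³N_a) = (76.0×10³)(6.2⁴)/(8·35.0³·24) = 13.642 N/mm
Series: 1/k_eq = 1/13.642 + 1/28 = 0.10902; k_eq = 9.1728 N/mm
F = k_eq·δ = 9.1728·4.4 = 40.36 N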